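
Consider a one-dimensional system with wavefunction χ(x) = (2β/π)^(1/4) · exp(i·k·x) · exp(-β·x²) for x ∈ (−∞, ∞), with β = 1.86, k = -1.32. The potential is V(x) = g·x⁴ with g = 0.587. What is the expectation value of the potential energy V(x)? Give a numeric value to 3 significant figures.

⟨V⟩ = ∫ V(x)·|χ|² dx.
Gaussian moments: ∫x^(2j)·e^(−2βx²) dx = (2j−1)!!/(4β)^j · √(π/(2β)), odd powers integrate to 0; here √(π/(2β)) = 0.91897.
⟨V⟩ = 0.031814.

0.0318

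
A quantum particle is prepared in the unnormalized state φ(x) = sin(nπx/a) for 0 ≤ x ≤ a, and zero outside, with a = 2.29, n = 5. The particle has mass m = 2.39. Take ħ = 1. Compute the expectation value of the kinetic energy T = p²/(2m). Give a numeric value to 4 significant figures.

T = −(ħ²/2m) d²/dx², so ⟨T⟩ = −(ħ²/2m) ∫ φ*·φ'' dx / ∫|φ|² dx; with m = 2.39.
d/dx sin(nπx/a) = (nπ/a)·cos(nπx/a) and d²/dx² sin(nπx/a) = −(nπ/a)²·sin(nπx/a); on 0 ≤ x ≤ a, ∫sin²(nπx/a) dx = a/2 and ∫sin(nπx/a)·cos(nπx/a) dx = 0.
State is unnormalized: ∫|φ|² dx = 1.1450, and ∫φ*·(−ħ²/2m · φ'') dx = 11.271, so ⟨T⟩ = 11.271 / 1.1450.
⟨T⟩ = 9.8433.

9.843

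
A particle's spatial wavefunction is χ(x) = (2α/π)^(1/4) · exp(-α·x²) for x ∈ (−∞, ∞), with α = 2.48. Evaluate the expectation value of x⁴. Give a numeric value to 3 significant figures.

0.0305

⟨x⁴⟩ = ∫ x⁴·|χ|² dx (integrals over the domain).
Gaussian moments: ∫x^(2j)·e^(−2αx²) dx = (2j−1)!!/(4α)^j · √(π/(2α)), odd powers integrate to 0; here √(π/(2α)) = 0.79586.
⟨x⁴⟩ = 0.030486.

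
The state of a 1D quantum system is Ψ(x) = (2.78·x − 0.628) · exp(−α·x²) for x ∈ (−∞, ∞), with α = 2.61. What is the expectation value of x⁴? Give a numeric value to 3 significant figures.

⟨x⁴⟩ = ∫ x⁴·|Ψ|² dx / ∫|Ψ|² dx (integrals over the domain).
Expand each integrand as polynomial × e^(−2αx²) and use ∫x^(2j)·e^(−2αx²) dx = (2j−1)!!/(4α)^j · √(π/(2α)), odd powers → 0; here √(π/(2α)) = 0.77578.
State is unnormalized: ∫|Ψ|² dx = 0.88024, and ∫Ψ*·x⁴·Ψ dx = 0.087456, so ⟨x⁴⟩ = 0.087456 / 0.88024.
⟨x⁴⟩ = 0.099355.

0.0994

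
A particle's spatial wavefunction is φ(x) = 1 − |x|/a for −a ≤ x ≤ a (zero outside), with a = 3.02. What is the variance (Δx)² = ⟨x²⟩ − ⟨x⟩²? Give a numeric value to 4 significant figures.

0.9120

Compute ⟨x⟩ and ⟨x²⟩ separately, then (Δx)² = ⟨x²⟩ − ⟨x⟩².
φ is even, so ∫ over [−a, a] = 2∫₀ᵃ with φ = 1 − x/a there: ∫₀ᵃ (1 − x/a)² dx = a/3, ∫₀ᵃ x²(1 − x/a)² dx = a³/30, ∫₀ᵃ x⁴(1 − x/a)² dx = a⁵/105.
Normalization: ∫|φ|² dx = 2.0133.
⟨x⟩ = 0.0000 and ⟨x²⟩ = 0.91204.
(Δx)² = 0.91204 − (0.0000)² = 0.91204.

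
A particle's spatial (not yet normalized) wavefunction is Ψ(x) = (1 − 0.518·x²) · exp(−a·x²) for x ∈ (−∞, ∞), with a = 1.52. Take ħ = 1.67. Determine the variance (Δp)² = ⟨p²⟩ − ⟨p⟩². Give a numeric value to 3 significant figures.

Compute ⟨p⟩ and ⟨p²⟩ separately; (Δp)² = ⟨p²⟩ − ⟨p⟩².
Expand each integrand as polynomial × e^(−2ax²) and use ∫x^(2j)·e^(−2ax²) dx = (2j−1)!!/(4a)^j · √(π/(2a)), odd powers → 0; here √(π/(2a)) = 1.0166. Differentiate with the product rule, d/dx e^(−ax²) = −2ax·e^(−ax²).
Normalization: ∫|Ψ|² dx = 0.86549.
⟨p⟩ = 0.0000 and ⟨p²⟩ = 6.0805.
(Δp)² = 6.0805 − (0.0000)² = 6.0805.

6.08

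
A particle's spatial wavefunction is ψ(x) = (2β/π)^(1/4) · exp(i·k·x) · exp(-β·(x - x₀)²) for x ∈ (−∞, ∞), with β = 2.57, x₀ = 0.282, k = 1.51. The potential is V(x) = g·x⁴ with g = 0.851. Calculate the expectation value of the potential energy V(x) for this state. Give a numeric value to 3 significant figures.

⟨V⟩ = ∫ V(x)·|ψ|² dx.
Gaussian moments (u = x − x₀): ∫u^(2j)·e^(−2βu²) du = (2j−1)!!/(4β)^j · √(π/(2β)), odd powers integrate to 0; here √(π/(2β)) = 0.78180.
⟨V⟩ = 0.069039.

0.0690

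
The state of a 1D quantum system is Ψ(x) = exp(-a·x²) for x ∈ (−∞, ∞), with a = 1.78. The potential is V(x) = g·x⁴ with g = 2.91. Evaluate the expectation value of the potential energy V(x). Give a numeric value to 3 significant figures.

⟨V⟩ = ∫ V(x)·|Ψ|² dx / ∫|Ψ|² dx.
Gaussian moments: ∫x^(2j)·e^(−2ax²) dx = (2j−1)!!/(4a)^j · √(π/(2a)), odd powers integrate to 0; here √(π/(2a)) = 0.93940.
State is unnormalized: ∫|Ψ|² dx = 0.93940, and ∫Ψ*·V(x)·Ψ dx = 0.16177, so ⟨V⟩ = 0.16177 / 0.93940.
⟨V⟩ = 0.17221.

0.172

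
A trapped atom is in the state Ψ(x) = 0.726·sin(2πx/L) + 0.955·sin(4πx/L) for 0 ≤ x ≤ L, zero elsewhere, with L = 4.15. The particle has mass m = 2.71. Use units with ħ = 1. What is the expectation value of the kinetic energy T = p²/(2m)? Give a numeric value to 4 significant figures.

1.227

T = −(ħ²/2m) d²/dx², so ⟨T⟩ = −(ħ²/2m) ∫ Ψ*·Ψ'' dx / ∫|Ψ|² dx; with m = 2.71.
d²/dx² sin(jπx/L) = −(jπ/L)²·sin(jπx/L); on 0 ≤ x ≤ L, ∫sin²(jπx/L) dx = L/2 and ∫sin(jπx/L)·sin(lπx/L) dx = 0 for j ≠ l, so only diagonal terms survive in ∫|Ψ|² and ∫Ψ·Ψ″; ∫Ψ·Ψ′ dx = [Ψ²/2] between the walls = 0.
State is unnormalized: ∫|Ψ|² dx = 2.9861, and ∫Ψ*·(−ħ²/2m · Ψ'') dx = 3.6640, so ⟨T⟩ = 3.6640 / 2.9861.
⟨T⟩ = 1.2270.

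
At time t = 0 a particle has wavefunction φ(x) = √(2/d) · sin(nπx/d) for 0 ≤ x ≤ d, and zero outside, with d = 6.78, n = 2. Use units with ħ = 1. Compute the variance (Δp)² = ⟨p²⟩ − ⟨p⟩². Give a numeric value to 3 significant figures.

0.859

Compute ⟨p⟩ and ⟨p²⟩ separately; (Δp)² = ⟨p²⟩ − ⟨p⟩².
d/dx sin(nπx/d) = (nπ/d)·cos(nπx/d) and d²/dx² sin(nπx/d) = −(nπ/d)²·sin(nπx/d); on 0 ≤ x ≤ d, ∫sin²(nπx/d) dx = d/2 and ∫sin(nπx/d)·cos(nπx/d) dx = 0.
⟨p⟩ = 0.0000 and ⟨p²⟩ = 0.85882.
(Δp)² = 0.85882 − (0.0000)² = 0.85882.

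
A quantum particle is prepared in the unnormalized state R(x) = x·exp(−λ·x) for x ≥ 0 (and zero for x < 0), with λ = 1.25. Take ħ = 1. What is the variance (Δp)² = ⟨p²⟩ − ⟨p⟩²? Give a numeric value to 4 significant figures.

Compute ⟨p⟩ and ⟨p²⟩ separately; (Δp)² = ⟨p²⟩ − ⟨p⟩².
Differentiate x·exp(−λ·x) with the product rule; every integrand then reduces to terms xʲ·e^(−2λx) on [0, ∞), with ∫₀^∞ xʲ·e^(−2λx) dx = j!/(2λ)^(j+1).
Normalization: ∫|R|² dx = 0.12800.
⟨p⟩ = 0.0000 and ⟨p²⟩ = 1.5625.
(Δp)² = 1.5625 − (0.0000)² = 1.5625.

1.563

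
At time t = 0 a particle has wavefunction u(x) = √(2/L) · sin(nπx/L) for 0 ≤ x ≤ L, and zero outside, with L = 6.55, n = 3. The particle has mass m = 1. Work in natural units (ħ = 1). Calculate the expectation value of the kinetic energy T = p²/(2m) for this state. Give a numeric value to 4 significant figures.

1.035

T = −(ħ²/2m) d²/dx², so ⟨T⟩ = −(ħ²/2m) ∫ u*·u'' dx; with m = 1.
d/dx sin(nπx/L) = (nπ/L)·cos(nπx/L) and d²/dx² sin(nπx/L) = −(nπ/L)²·sin(nπx/L); on 0 ≤ x ≤ L, ∫sin²(nπx/L) dx = L/2 and ∫sin(nπx/L)·cos(nπx/L) dx = 0.
⟨T⟩ = 1.0352.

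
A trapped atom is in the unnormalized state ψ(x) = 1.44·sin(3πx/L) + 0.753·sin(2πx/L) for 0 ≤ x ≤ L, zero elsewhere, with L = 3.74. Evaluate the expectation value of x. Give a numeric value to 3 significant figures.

1.27

⟨x⟩ = ∫ x·|ψ|² dx / ∫|ψ|² dx (integrals over the domain).
On 0 ≤ x ≤ L (j ≠ l): ∫sin²(jπx/L) dx = L/2, ∫sin(jπx/L)·sin(lπx/L) dx = 0; diagonal moments ∫x·sin²(jπx/L) dx = L²/4, ∫x²·sin²(jπx/L) dx = L³·(1/6 − 1/(4j²π²)); cross terms ∫x·sin(jπx/L)·sin(lπx/L) dx = 0 for j + l even and −4jlL²/(π²(j² − l²)²) for j + l odd, ∫x²·sin(jπx/L)·sin(lπx/L) dx = (−1)^(j+l)·4jlL³/(π²(j² − l²)²); higher powers the same way via product-to-sum and parts.
State is unnormalized: ∫|ψ|² dx = 4.9379, and ∫ψ*·x·ψ dx = 6.2834, so ⟨x⟩ = 6.2834 / 4.9379.
⟨x⟩ = 1.2725.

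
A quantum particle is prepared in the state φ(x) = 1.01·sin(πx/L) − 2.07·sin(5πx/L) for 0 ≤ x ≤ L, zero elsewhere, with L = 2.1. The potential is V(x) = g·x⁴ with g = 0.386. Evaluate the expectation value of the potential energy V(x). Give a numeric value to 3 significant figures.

⟨V⟩ = ∫ V(x)·|φ|² dx / ∫|φ|² dx.
On 0 ≤ x ≤ L (j ≠ l): ∫sin²(jπx/L) dx = L/2, ∫sin(jπx/L)·sin(lπx/L) dx = 0; diagonal moments ∫x·sin²(jπx/L) dx = L²/4, ∫x²·sin²(jπx/L) dx = L³·(1/6 − 1/(4j²π²)); cross terms ∫x·sin(jπx/L)·sin(lπx/L) dx = 0 for j + l even and −4jlL²/(π²(j² − l²)²) for j + l odd, ∫x²·sin(jπx/L)·sin(lπx/L) dx = (−1)^(j+l)·4jlL³/(π²(j² − l²)²); higher powers the same way via product-to-sum and parts.
State is unnormalized: ∫|φ|² dx = 5.5703, and ∫φ*·V(x)·φ dx = 7.0978, so ⟨V⟩ = 7.0978 / 5.5703.
⟨V⟩ = 1.2742.

1.27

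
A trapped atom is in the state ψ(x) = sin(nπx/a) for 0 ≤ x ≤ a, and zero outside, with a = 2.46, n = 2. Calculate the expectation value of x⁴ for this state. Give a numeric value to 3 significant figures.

⟨x⁴⟩ = ∫ x⁴·|ψ|² dx / ∫|ψ|² dx (integrals over the domain).
With sin²θ = (1 − cos2θ)/2 on 0 ≤ x ≤ a: ∫sin²(nπx/a) dx = a/2, ∫x·sin²(nπx/a) dx = a²/4, ∫x²·sin²(nπx/a) dx = a³·(1/6 − 1/(4n²π²)); higher powers xᵏ the same way, integrating xᵏ·cos(2nπx/a) by parts.
State is unnormalized: ∫|ψ|² dx = 1.2300, and ∫ψ*·x⁴·ψ dx = 7.9113, so ⟨x⁴⟩ = 7.9113 / 1.2300.
⟨x⁴⟩ = 6.4320.

6.43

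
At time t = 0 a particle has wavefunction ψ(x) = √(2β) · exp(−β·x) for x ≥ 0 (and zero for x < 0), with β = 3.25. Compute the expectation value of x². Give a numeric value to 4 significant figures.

⟨x²⟩ = ∫ x²·|ψ|² dx (integrals over the domain).
Every integrand reduces to terms xʲ·e^(−2βx) on [0, ∞); use ∫₀^∞ xʲ·e^(−2βx) dx = j!/(2β)^(j+1).
⟨x²⟩ = 0.047337.

0.04734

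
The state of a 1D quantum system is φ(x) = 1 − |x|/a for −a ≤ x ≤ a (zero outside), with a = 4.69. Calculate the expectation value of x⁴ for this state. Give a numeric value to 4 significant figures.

13.82

⟨x⁴⟩ = ∫ x⁴·|φ|² dx / ∫|φ|² dx (integrals over the domain).
φ is even, so ∫ over [−a, a] = 2∫₀ᵃ with φ = 1 − x/a there: ∫₀ᵃ (1 − x/a)² dx = a/3, ∫₀ᵃ x²(1 − x/a)² dx = a³/30, ∫₀ᵃ x⁴(1 − x/a)² dx = a⁵/105.
State is unnormalized: ∫|φ|² dx = 3.1267, and ∫φ*·x⁴·φ dx = 43.222, so ⟨x⁴⟩ = 43.222 / 3.1267.
⟨x⁴⟩ = 13.824.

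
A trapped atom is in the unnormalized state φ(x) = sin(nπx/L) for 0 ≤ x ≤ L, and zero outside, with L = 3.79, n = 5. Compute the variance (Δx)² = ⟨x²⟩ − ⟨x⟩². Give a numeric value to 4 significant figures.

Compute ⟨x⟩ and ⟨x²⟩ separately, then (Δx)² = ⟨x²⟩ − ⟨x⟩².
With sin²θ = (1 − cos2θ)/2 on 0 ≤ x ≤ L: ∫sin²(nπx/L) dx = L/2, ∫x·sin²(nπx/L) dx = L²/4, ∫x²·sin²(nπx/L) dx = L³·(1/6 − 1/(4n²π²)); higher powers xᵏ the same way, integrating xᵏ·cos(2nπx/L) by parts.
Normalization: ∫|φ|² dx = 1.8950.
⟨x⟩ = 1.8950 and ⟨x²⟩ = 4.7589.
(Δx)² = 4.7589 − (1.8950)² = 1.1679.

1.168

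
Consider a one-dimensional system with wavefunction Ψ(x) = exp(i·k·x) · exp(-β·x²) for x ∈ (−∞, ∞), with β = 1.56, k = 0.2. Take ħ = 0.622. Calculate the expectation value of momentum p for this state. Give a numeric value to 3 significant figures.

0.124

p Ψ = −iħ dΨ/dx; then ⟨p⟩ = ∫ Ψ*·(pΨ) dx / ∫|Ψ|² dx.
Gaussian moments: ∫x^(2j)·e^(−2βx²) dx = (2j−1)!!/(4β)^j · √(π/(2β)), odd powers integrate to 0; here √(π/(2β)) = 1.0035. Derivatives: Ψ′ = (ik − 2βx)·Ψ, Ψ″ = ((ik − 2βx)² − 2β)·Ψ; the odd-in-x pieces drop out.
State is unnormalized: ∫|Ψ|² dx = 1.0035, and ∫Ψ*·(−iħ Ψ') dx = 0.12483, so ⟨p⟩ = 0.12483 / 1.0035.
⟨p⟩ = 0.12440.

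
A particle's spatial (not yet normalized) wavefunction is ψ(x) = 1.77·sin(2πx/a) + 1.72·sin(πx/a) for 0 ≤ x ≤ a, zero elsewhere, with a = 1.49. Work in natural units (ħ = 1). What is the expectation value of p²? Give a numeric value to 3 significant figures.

p² ψ = −ħ² d²ψ/dx²; ⟨p²⟩ = −ħ² ∫ ψ*·ψ'' dx / ∫|ψ|² dx.
d²/dx² sin(jπx/a) = −(jπ/a)²·sin(jπx/a); on 0 ≤ x ≤ a, ∫sin²(jπx/a) dx = a/2 and ∫sin(jπx/a)·sin(lπx/a) dx = 0 for j ≠ l, so only diagonal terms survive in ∫|ψ|² and ∫ψ·ψ″; ∫ψ·ψ′ dx = [ψ²/2] between the walls = 0.
State is unnormalized: ∫|ψ|² dx = 4.5380, and ∫ψ*·(−ħ² ψ'') dx = 51.302, so ⟨p²⟩ = 51.302 / 4.5380.
⟨p²⟩ = 11.305.

11.3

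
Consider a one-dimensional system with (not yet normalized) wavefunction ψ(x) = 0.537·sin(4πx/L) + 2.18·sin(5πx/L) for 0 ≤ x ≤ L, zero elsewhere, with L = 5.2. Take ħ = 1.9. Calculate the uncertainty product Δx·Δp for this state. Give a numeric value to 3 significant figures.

Δx = √(⟨x²⟩−⟨x⟩²), Δp = √(⟨p²⟩−⟨p⟩²).
On 0 ≤ x ≤ L (j ≠ l): ∫sin²(jπx/L) dx = L/2, ∫sin(jπx/L)·sin(lπx/L) dx = 0; diagonal moments ∫x·sin²(jπx/L) dx = L²/4, ∫x²·sin²(jπx/L) dx = L³·(1/6 − 1/(4j²π²)); cross terms ∫x·sin(jπx/L)·sin(lπx/L) dx = 0 for j + l even and −4jlL²/(π²(j² − l²)²) for j + l odd, ∫x²·sin(jπx/L)·sin(lπx/L) dx = (−1)^(j+l)·4jlL³/(π²(j² − l²)²); higher powers the same way via product-to-sum and parts. d²/dx² sin(jπx/L) = −(jπ/L)²·sin(jπx/L); on 0 ≤ x ≤ L, ∫sin²(jπx/L) dx = L/2 and ∫sin(jπx/L)·sin(lπx/L) dx = 0 for j ≠ l, so only diagonal terms survive in ∫|ψ|² and ∫ψ·ψ″; ∫ψ·ψ′ dx = [ψ²/2] between the walls = 0.
Normalization: ∫|ψ|² dx = 13.106.
⟨x⟩ = 2.1166, ⟨x²⟩ = 6.4431 ⇒ Δx = 1.4011.
⟨p⟩ = 0.0000, ⟨p²⟩ = 32.263 ⇒ Δp = 5.6800.
Δx·Δp = 7.9584.

7.96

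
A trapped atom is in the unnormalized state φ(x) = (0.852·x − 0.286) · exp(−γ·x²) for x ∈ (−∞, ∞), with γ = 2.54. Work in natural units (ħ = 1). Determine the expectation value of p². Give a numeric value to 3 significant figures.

p² φ = −ħ² d²φ/dx²; ⟨p²⟩ = −ħ² ∫ φ*·φ'' dx / ∫|φ|² dx.
Expand each integrand as polynomial × e^(−2γx²) and use ∫x^(2j)·e^(−2γx²) dx = (2j−1)!!/(4γ)^j · √(π/(2γ)), odd powers → 0; here √(π/(2γ)) = 0.78640. Differentiate with the product rule, d/dx e^(−γx²) = −2γx·e^(−γx²).
State is unnormalized: ∫|φ|² dx = 0.12051, and ∫φ*·(−ħ² φ'') dx = 0.59152, so ⟨p²⟩ = 0.59152 / 0.12051.
⟨p²⟩ = 4.9085.

4.91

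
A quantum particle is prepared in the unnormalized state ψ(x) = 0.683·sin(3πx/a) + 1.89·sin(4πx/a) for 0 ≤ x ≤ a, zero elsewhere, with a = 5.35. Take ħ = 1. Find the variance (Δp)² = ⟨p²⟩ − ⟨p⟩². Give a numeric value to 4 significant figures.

Compute ⟨p⟩ and ⟨p²⟩ separately; (Δp)² = ⟨p²⟩ − ⟨p⟩².
d²/dx² sin(jπx/a) = −(jπ/a)²·sin(jπx/a); on 0 ≤ x ≤ a, ∫sin²(jπx/a) dx = a/2 and ∫sin(jπx/a)·sin(lπx/a) dx = 0 for j ≠ l, so only diagonal terms survive in ∫|ψ|² and ∫ψ·ψ″; ∫ψ·ψ′ dx = [ψ²/2] between the walls = 0.
Normalization: ∫|ψ|² dx = 10.803.
⟨p⟩ = 0.0000 and ⟨p²⟩ = 5.2383.
(Δp)² = 5.2383 − (0.0000)² = 5.2383.

5.238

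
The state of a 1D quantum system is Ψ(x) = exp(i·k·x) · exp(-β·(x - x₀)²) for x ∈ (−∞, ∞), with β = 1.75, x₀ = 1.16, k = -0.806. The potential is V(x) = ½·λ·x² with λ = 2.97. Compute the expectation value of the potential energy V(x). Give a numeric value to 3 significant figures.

⟨V⟩ = ∫ V(x)·|Ψ|² dx / ∫|Ψ|² dx.
Gaussian moments (u = x − x₀): ∫u^(2j)·e^(−2βu²) du = (2j−1)!!/(4β)^j · √(π/(2β)), odd powers integrate to 0; here √(π/(2β)) = 0.94742.
State is unnormalized: ∫|Ψ|² dx = 0.94742, and ∫Ψ*·V(x)·Ψ dx = 2.0941, so ⟨V⟩ = 2.0941 / 0.94742.
⟨V⟩ = 2.2104.

2.21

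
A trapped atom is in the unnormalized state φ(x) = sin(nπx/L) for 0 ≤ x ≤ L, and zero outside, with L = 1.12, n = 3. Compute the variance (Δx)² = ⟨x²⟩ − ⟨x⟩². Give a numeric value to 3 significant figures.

0.0975

Compute ⟨x⟩ and ⟨x²⟩ separately, then (Δx)² = ⟨x²⟩ − ⟨x⟩².
With sin²θ = (1 − cos2θ)/2 on 0 ≤ x ≤ L: ∫sin²(nπx/L) dx = L/2, ∫x·sin²(nπx/L) dx = L²/4, ∫x²·sin²(nπx/L) dx = L³·(1/6 − 1/(4n²π²)); higher powers xᵏ the same way, integrating xᵏ·cos(2nπx/L) by parts.
Normalization: ∫|φ|² dx = 0.56000.
⟨x⟩ = 0.56000 and ⟨x²⟩ = 0.41107.
(Δx)² = 0.41107 − (0.56000)² = 0.097472.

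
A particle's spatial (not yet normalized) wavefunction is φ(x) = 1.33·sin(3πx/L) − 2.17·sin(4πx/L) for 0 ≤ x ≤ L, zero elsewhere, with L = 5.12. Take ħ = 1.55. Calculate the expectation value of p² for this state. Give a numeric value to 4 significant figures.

12.74

p² φ = −ħ² d²φ/dx²; ⟨p²⟩ = −ħ² ∫ φ*·φ'' dx / ∫|φ|² dx.
d²/dx² sin(jπx/L) = −(jπ/L)²·sin(jπx/L); on 0 ≤ x ≤ L, ∫sin²(jπx/L) dx = L/2 and ∫sin(jπx/L)·sin(lπx/L) dx = 0 for j ≠ l, so only diagonal terms survive in ∫|φ|² and ∫φ·φ″; ∫φ·φ′ dx = [φ²/2] between the walls = 0.
State is unnormalized: ∫|φ|² dx = 16.583, and ∫φ*·(−ħ² φ'') dx = 211.33, so ⟨p²⟩ = 211.33 / 16.583.
⟨p²⟩ = 12.743.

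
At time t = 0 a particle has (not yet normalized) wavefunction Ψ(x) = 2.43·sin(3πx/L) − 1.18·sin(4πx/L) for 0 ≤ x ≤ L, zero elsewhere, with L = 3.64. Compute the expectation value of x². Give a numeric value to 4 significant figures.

⟨x²⟩ = ∫ x²·|Ψ|² dx / ∫|Ψ|² dx (integrals over the domain).
On 0 ≤ x ≤ L (j ≠ l): ∫sin²(jπx/L) dx = L/2, ∫sin(jπx/L)·sin(lπx/L) dx = 0; diagonal moments ∫x·sin²(jπx/L) dx = L²/4, ∫x²·sin²(jπx/L) dx = L³·(1/6 − 1/(4j²π²)); cross terms ∫x·sin(jπx/L)·sin(lπx/L) dx = 0 for j + l even and −4jlL²/(π²(j² − l²)²) for j + l odd, ∫x²·sin(jπx/L)·sin(lπx/L) dx = (−1)^(j+l)·4jlL³/(π²(j² − l²)²); higher powers the same way via product-to-sum and parts.
State is unnormalized: ∫|Ψ|² dx = 13.281, and ∫Ψ*·x²·Ψ dx = 85.200, so ⟨x²⟩ = 85.200 / 13.281.
⟨x²⟩ = 6.4151.

6.415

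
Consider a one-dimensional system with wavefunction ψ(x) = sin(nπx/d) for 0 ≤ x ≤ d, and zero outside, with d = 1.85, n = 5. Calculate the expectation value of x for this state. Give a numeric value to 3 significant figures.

⟨x⟩ = ∫ x·|ψ|² dx / ∫|ψ|² dx (integrals over the domain).
With sin²θ = (1 − cos2θ)/2 on 0 ≤ x ≤ d: ∫sin²(nπx/d) dx = d/2, ∫x·sin²(nπx/d) dx = d²/4, ∫x²·sin²(nπx/d) dx = d³·(1/6 − 1/(4n²π²)); higher powers xᵏ the same way, integrating xᵏ·cos(2nπx/d) by parts.
State is unnormalized: ∫|ψ|² dx = 0.92500, and ∫ψ*·x·ψ dx = 0.85563, so ⟨x⟩ = 0.85563 / 0.92500.
⟨x⟩ = 0.92500.

0.925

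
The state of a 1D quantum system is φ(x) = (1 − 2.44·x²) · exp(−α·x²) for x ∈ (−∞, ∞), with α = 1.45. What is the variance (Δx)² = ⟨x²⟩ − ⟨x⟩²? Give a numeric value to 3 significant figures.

0.283

Compute ⟨x⟩ and ⟨x²⟩ separately, then (Δx)² = ⟨x²⟩ − ⟨x⟩².
Expand each integrand as polynomial × e^(−2αx²) and use ∫x^(2j)·e^(−2αx²) dx = (2j−1)!!/(4α)^j · √(π/(2α)), odd powers → 0; here √(π/(2α)) = 1.0408.
Normalization: ∫|φ|² dx = 0.71771.
⟨x⟩ = 0.0000 and ⟨x²⟩ = 0.28268.
(Δx)² = 0.28268 − (0.0000)² = 0.28268.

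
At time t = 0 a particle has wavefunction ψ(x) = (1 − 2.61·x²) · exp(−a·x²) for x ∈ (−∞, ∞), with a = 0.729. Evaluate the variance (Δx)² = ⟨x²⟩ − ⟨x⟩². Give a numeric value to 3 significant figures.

Compute ⟨x⟩ and ⟨x²⟩ separately, then (Δx)² = ⟨x²⟩ − ⟨x⟩².
Expand each integrand as polynomial × e^(−2ax²) and use ∫x^(2j)·e^(−2ax²) dx = (2j−1)!!/(4a)^j · √(π/(2a)), odd powers → 0; here √(π/(2a)) = 1.4679.
Normalization: ∫|ψ|² dx = 2.3681.
⟨x⟩ = 0.0000 and ⟨x²⟩ = 1.6255.
(Δx)² = 1.6255 − (0.0000)² = 1.6255.

1.63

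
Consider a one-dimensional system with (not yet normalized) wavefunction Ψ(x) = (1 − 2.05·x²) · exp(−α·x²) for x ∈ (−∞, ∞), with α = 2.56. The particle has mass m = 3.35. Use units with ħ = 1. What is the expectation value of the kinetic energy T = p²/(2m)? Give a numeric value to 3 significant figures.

0.892

T = −(ħ²/2m) d²/dx², so ⟨T⟩ = −(ħ²/2m) ∫ Ψ*·Ψ'' dx / ∫|Ψ|² dx; with m = 3.35.
Expand each integrand as polynomial × e^(−2αx²) and use ∫x^(2j)·e^(−2αx²) dx = (2j−1)!!/(4α)^j · √(π/(2α)), odd powers → 0; here √(π/(2α)) = 0.78332. Differentiate with the product rule, d/dx e^(−αx²) = −2αx·e^(−αx²).
State is unnormalized: ∫|Ψ|² dx = 0.56387, and ∫Ψ*·(−ħ²/2m · Ψ'') dx = 0.50310, so ⟨T⟩ = 0.50310 / 0.56387.
⟨T⟩ = 0.89223.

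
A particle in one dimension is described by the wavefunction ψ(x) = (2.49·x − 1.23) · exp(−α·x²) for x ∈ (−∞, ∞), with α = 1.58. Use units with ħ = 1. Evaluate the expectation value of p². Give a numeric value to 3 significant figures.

p² ψ = −ħ² d²ψ/dx²; ⟨p²⟩ = −ħ² ∫ ψ*·ψ'' dx / ∫|ψ|² dx.
Expand each integrand as polynomial × e^(−2αx²) and use ∫x^(2j)·e^(−2αx²) dx = (2j−1)!!/(4α)^j · √(π/(2α)), odd powers → 0; here √(π/(2α)) = 0.99708. Differentiate with the product rule, d/dx e^(−αx²) = −2αx·e^(−αx²).
State is unnormalized: ∫|ψ|² dx = 2.4867, and ∫ψ*·(−ħ² ψ'') dx = 7.0199, so ⟨p²⟩ = 7.0199 / 2.4867.
⟨p²⟩ = 2.8230.

2.82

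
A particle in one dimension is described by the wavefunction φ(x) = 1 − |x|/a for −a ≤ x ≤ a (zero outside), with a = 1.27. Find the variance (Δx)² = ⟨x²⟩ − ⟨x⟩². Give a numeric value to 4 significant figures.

Compute ⟨x⟩ and ⟨x²⟩ separately, then (Δx)² = ⟨x²⟩ − ⟨x⟩².
φ is even, so ∫ over [−a, a] = 2∫₀ᵃ with φ = 1 − x/a there: ∫₀ᵃ (1 − x/a)² dx = a/3, ∫₀ᵃ x²(1 − x/a)² dx = a³/30, ∫₀ᵃ x⁴(1 − x/a)² dx = a⁵/105.
Normalization: ∫|φ|² dx = 0.84667.
⟨x⟩ = 0.0000 and ⟨x²⟩ = 0.16129.
(Δx)² = 0.16129 − (0.0000)² = 0.16129.

0.1613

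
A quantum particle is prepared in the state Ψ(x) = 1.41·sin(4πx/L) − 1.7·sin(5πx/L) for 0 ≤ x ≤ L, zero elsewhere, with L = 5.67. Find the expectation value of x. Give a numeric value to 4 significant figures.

3.950

⟨x⟩ = ∫ x·|Ψ|² dx / ∫|Ψ|² dx (integrals over the domain).
On 0 ≤ x ≤ L (j ≠ l): ∫sin²(jπx/L) dx = L/2, ∫sin(jπx/L)·sin(lπx/L) dx = 0; diagonal moments ∫x·sin²(jπx/L) dx = L²/4, ∫x²·sin²(jπx/L) dx = L³·(1/6 − 1/(4j²π²)); cross terms ∫x·sin(jπx/L)·sin(lπx/L) dx = 0 for j + l even and −4jlL²/(π²(j² − l²)²) for j + l odd, ∫x²·sin(jπx/L)·sin(lπx/L) dx = (−1)^(j+l)·4jlL³/(π²(j² − l²)²); higher powers the same way via product-to-sum and parts.
State is unnormalized: ∫|Ψ|² dx = 13.829, and ∫Ψ*·x·Ψ dx = 54.629, so ⟨x⟩ = 54.629 / 13.829.
⟨x⟩ = 3.9502.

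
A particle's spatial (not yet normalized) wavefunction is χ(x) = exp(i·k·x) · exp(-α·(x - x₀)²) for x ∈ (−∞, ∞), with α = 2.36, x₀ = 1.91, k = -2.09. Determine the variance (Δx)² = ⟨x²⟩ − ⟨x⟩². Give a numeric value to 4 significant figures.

Compute ⟨x⟩ and ⟨x²⟩ separately, then (Δx)² = ⟨x²⟩ − ⟨x⟩².
Gaussian moments (u = x − x₀): ∫u^(2j)·e^(−2αu²) du = (2j−1)!!/(4α)^j · √(π/(2α)), odd powers integrate to 0; here √(π/(2α)) = 0.81584.
Normalization: ∫|χ|² dx = 0.81584.
⟨x⟩ = 1.9100 and ⟨x²⟩ = 3.7540.
(Δx)² = 3.7540 − (1.9100)² = 0.10593.

0.1059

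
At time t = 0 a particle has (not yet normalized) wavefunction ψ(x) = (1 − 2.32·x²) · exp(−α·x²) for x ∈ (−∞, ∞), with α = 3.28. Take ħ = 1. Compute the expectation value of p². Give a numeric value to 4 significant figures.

p² ψ = −ħ² d²ψ/dx²; ⟨p²⟩ = −ħ² ∫ ψ*·ψ'' dx / ∫|ψ|² dx.
Expand each integrand as polynomial × e^(−2αx²) and use ∫x^(2j)·e^(−2αx²) dx = (2j−1)!!/(4α)^j · √(π/(2α)), odd powers → 0; here √(π/(2α)) = 0.69203. Differentiate with the product rule, d/dx e^(−αx²) = −2αx·e^(−αx²).
State is unnormalized: ∫|ψ|² dx = 0.51220, and ∫ψ*·(−ħ² ψ'') dx = 3.5694, so ⟨p²⟩ = 3.5694 / 0.51220.
⟨p²⟩ = 6.9688.

6.969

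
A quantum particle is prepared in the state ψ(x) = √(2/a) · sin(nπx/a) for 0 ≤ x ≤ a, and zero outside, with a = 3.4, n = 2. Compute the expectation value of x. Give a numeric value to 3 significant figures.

1.70

⟨x⟩ = ∫ x·|ψ|² dx (integrals over the domain).
With sin²θ = (1 − cos2θ)/2 on 0 ≤ x ≤ a: ∫sin²(nπx/a) dx = a/2, ∫x·sin²(nπx/a) dx = a²/4, ∫x²·sin²(nπx/a) dx = a³·(1/6 − 1/(4n²π²)); higher powers xᵏ the same way, integrating xᵏ·cos(2nπx/a) by parts.
⟨x⟩ = 1.7000.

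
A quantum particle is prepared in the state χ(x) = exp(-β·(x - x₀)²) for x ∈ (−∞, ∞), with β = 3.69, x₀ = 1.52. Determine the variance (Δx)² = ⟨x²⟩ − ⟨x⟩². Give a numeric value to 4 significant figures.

0.06775

Compute ⟨x⟩ and ⟨x²⟩ separately, then (Δx)² = ⟨x²⟩ − ⟨x⟩².
Gaussian moments (u = x − x₀): ∫u^(2j)·e^(−2βu²) du = (2j−1)!!/(4β)^j · √(π/(2β)), odd powers integrate to 0; here √(π/(2β)) = 0.65245.
Normalization: ∫|χ|² dx = 0.65245.
⟨x⟩ = 1.5200 and ⟨x²⟩ = 2.3782.
(Δx)² = 2.3782 − (1.5200)² = 0.067751.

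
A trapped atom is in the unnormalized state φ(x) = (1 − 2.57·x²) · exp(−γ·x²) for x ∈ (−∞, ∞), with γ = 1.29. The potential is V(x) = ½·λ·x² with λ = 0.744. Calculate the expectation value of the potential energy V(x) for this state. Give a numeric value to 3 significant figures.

⟨V⟩ = ∫ V(x)·|φ|² dx / ∫|φ|² dx.
Expand each integrand as polynomial × e^(−2γx²) and use ∫x^(2j)·e^(−2γx²) dx = (2j−1)!!/(4γ)^j · √(π/(2γ)), odd powers → 0; here √(π/(2γ)) = 1.1035.
State is unnormalized: ∫|φ|² dx = 0.82549, and ∫φ*·V(x)·φ dx = 0.13784, so ⟨V⟩ = 0.13784 / 0.82549.
⟨V⟩ = 0.16697.

0.167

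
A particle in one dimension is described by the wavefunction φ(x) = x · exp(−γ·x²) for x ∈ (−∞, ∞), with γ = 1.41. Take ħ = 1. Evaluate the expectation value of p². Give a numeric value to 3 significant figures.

p² φ = −ħ² d²φ/dx²; ⟨p²⟩ = −ħ² ∫ φ*·φ'' dx / ∫|φ|² dx.
Expand each integrand as polynomial × e^(−2γx²) and use ∫x^(2j)·e^(−2γx²) dx = (2j−1)!!/(4γ)^j · √(π/(2γ)), odd powers → 0; here √(π/(2γ)) = 1.0555. Differentiate with the product rule, d/dx e^(−γx²) = −2γx·e^(−γx²).
State is unnormalized: ∫|φ|² dx = 0.18714, and ∫φ*·(−ħ² φ'') dx = 0.79161, so ⟨p²⟩ = 0.79161 / 0.18714.
⟨p²⟩ = 4.2300.

4.23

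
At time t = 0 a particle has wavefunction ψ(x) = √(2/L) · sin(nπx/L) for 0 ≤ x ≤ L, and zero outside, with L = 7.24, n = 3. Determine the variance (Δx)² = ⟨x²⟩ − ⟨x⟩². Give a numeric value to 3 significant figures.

4.07

Compute ⟨x⟩ and ⟨x²⟩ separately, then (Δx)² = ⟨x²⟩ − ⟨x⟩².
With sin²θ = (1 − cos2θ)/2 on 0 ≤ x ≤ L: ∫sin²(nπx/L) dx = L/2, ∫x·sin²(nπx/L) dx = L²/4, ∫x²·sin²(nπx/L) dx = L³·(1/6 − 1/(4n²π²)); higher powers xᵏ the same way, integrating xᵏ·cos(2nπx/L) by parts.
⟨x⟩ = 3.6200 and ⟨x²⟩ = 17.177.
(Δx)² = 17.177 − (3.6200)² = 4.0731.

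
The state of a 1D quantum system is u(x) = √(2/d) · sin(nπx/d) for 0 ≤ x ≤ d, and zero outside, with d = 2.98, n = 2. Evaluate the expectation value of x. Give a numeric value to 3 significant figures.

⟨x⟩ = ∫ x·|u|² dx (integrals over the domain).
With sin²θ = (1 − cos2θ)/2 on 0 ≤ x ≤ d: ∫sin²(nπx/d) dx = d/2, ∫x·sin²(nπx/d) dx = d²/4, ∫x²·sin²(nπx/d) dx = d³·(1/6 − 1/(4n²π²)); higher powers xᵏ the same way, integrating xᵏ·cos(2nπx/d) by parts.
⟨x⟩ = 1.4900.

1.49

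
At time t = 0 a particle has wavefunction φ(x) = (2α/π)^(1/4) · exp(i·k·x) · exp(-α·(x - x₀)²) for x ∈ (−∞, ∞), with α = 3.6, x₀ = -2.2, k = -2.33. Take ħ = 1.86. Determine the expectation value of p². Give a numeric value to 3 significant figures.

p² φ = −ħ² d²φ/dx²; ⟨p²⟩ = −ħ² ∫ φ*·φ'' dx.
Gaussian moments (u = x − x₀): ∫u^(2j)·e^(−2αu²) du = (2j−1)!!/(4α)^j · √(π/(2α)), odd powers integrate to 0; here √(π/(2α)) = 0.66055. Derivatives: φ′ = (ik − 2αu)·φ, φ″ = ((ik − 2αu)² − 2α)·φ; the odd-in-u pieces drop out.
⟨p²⟩ = 31.236.

31.2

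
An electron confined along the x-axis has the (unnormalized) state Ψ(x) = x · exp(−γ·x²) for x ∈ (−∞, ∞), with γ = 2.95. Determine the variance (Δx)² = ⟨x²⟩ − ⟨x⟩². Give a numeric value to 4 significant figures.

Compute ⟨x⟩ and ⟨x²⟩ separately, then (Δx)² = ⟨x²⟩ − ⟨x⟩².
Expand each integrand as polynomial × e^(−2γx²) and use ∫x^(2j)·e^(−2γx²) dx = (2j−1)!!/(4γ)^j · √(π/(2γ)), odd powers → 0; here √(π/(2γ)) = 0.72971.
Normalization: ∫|Ψ|² dx = 0.061840.
⟨x⟩ = 0.0000 and ⟨x²⟩ = 0.25424.
(Δx)² = 0.25424 − (0.0000)² = 0.25424.

0.2542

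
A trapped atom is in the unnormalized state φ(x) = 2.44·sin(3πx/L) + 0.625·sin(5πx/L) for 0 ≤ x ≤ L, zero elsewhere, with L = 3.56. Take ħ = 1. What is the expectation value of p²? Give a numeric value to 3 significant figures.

7.78

p² φ = −ħ² d²φ/dx²; ⟨p²⟩ = −ħ² ∫ φ*·φ'' dx / ∫|φ|² dx.
d²/dx² sin(jπx/L) = −(jπ/L)²·sin(jπx/L); on 0 ≤ x ≤ L, ∫sin²(jπx/L) dx = L/2 and ∫sin(jπx/L)·sin(lπx/L) dx = 0 for j ≠ l, so only diagonal terms survive in ∫|φ|² and ∫φ·φ″; ∫φ·φ′ dx = [φ²/2] between the walls = 0.
State is unnormalized: ∫|φ|² dx = 11.293, and ∫φ*·(−ħ² φ'') dx = 87.812, so ⟨p²⟩ = 87.812 / 11.293.
⟨p²⟩ = 7.7760.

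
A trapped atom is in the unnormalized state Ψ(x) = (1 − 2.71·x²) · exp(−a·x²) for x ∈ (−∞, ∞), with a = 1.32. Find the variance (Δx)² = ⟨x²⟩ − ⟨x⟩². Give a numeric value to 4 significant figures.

Compute ⟨x⟩ and ⟨x²⟩ separately, then (Δx)² = ⟨x²⟩ − ⟨x⟩².
Expand each integrand as polynomial × e^(−2ax²) and use ∫x^(2j)·e^(−2ax²) dx = (2j−1)!!/(4a)^j · √(π/(2a)), odd powers → 0; here √(π/(2a)) = 1.0909.
Normalization: ∫|Ψ|² dx = 0.83319.
⟨x⟩ = 0.0000 and ⟨x²⟩ = 0.46418.
(Δx)² = 0.46418 − (0.0000)² = 0.46418.

0.4642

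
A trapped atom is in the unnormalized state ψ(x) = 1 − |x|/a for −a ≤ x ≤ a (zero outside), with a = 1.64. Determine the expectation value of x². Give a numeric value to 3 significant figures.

⟨x²⟩ = ∫ x²·|ψ|² dx / ∫|ψ|² dx (integrals over the domain).
ψ is even, so ∫ over [−a, a] = 2∫₀ᵃ with ψ = 1 − x/a there: ∫₀ᵃ (1 − x/a)² dx = a/3, ∫₀ᵃ x²(1 − x/a)² dx = a³/30, ∫₀ᵃ x⁴(1 − x/a)² dx = a⁵/105.
State is unnormalized: ∫|ψ|² dx = 1.0933, and ∫ψ*·x²·ψ dx = 0.29406, so ⟨x²⟩ = 0.29406 / 1.0933.
⟨x²⟩ = 0.26896.

0.269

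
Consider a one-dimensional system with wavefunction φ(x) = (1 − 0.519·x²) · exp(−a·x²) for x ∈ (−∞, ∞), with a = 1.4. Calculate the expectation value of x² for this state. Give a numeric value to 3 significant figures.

⟨x²⟩ = ∫ x²·|φ|² dx / ∫|φ|² dx (integrals over the domain).
Expand each integrand as polynomial × e^(−2ax²) and use ∫x^(2j)·e^(−2ax²) dx = (2j−1)!!/(4a)^j · √(π/(2a)), odd powers → 0; here √(π/(2a)) = 1.0592.
State is unnormalized: ∫|φ|² dx = 0.89020, and ∫φ*·x²·φ dx = 0.10834, so ⟨x²⟩ = 0.10834 / 0.89020.
⟨x²⟩ = 0.12170.

0.122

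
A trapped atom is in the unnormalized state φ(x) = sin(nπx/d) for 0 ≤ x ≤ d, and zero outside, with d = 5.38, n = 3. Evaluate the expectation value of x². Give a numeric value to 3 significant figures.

9.49

⟨x²⟩ = ∫ x²·|φ|² dx / ∫|φ|² dx (integrals over the domain).
With sin²θ = (1 − cos2θ)/2 on 0 ≤ x ≤ d: ∫sin²(nπx/d) dx = d/2, ∫x·sin²(nπx/d) dx = d²/4, ∫x²·sin²(nπx/d) dx = d³·(1/6 − 1/(4n²π²)); higher powers xᵏ the same way, integrating xᵏ·cos(2nπx/d) by parts.
State is unnormalized: ∫|φ|² dx = 2.6900, and ∫φ*·x²·φ dx = 25.515, so ⟨x²⟩ = 25.515 / 2.6900.
⟨x²⟩ = 9.4852.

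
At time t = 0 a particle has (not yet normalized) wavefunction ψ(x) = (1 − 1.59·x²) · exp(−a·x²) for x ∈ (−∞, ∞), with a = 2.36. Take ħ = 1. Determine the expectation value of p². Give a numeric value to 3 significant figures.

p² ψ = −ħ² d²ψ/dx²; ⟨p²⟩ = −ħ² ∫ ψ*·ψ'' dx / ∫|ψ|² dx.
Expand each integrand as polynomial × e^(−2ax²) and use ∫x^(2j)·e^(−2ax²) dx = (2j−1)!!/(4a)^j · √(π/(2a)), odd powers → 0; here √(π/(2a)) = 0.81584. Differentiate with the product rule, d/dx e^(−ax²) = −2ax·e^(−ax²).
State is unnormalized: ∫|ψ|² dx = 0.61045, and ∫ψ*·(−ħ² ψ'') dx = 2.9563, so ⟨p²⟩ = 2.9563 / 0.61045.
⟨p²⟩ = 4.8429.

4.84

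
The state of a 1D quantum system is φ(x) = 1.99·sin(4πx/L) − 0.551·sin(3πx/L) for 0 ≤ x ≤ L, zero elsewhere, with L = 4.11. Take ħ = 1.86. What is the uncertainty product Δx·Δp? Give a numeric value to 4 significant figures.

Δx = √(⟨x²⟩−⟨x⟩²), Δp = √(⟨p²⟩−⟨p⟩²).
On 0 ≤ x ≤ L (j ≠ l): ∫sin²(jπx/L) dx = L/2, ∫sin(jπx/L)·sin(lπx/L) dx = 0; diagonal moments ∫x·sin²(jπx/L) dx = L²/4, ∫x²·sin²(jπx/L) dx = L³·(1/6 − 1/(4j²π²)); cross terms ∫x·sin(jπx/L)·sin(lπx/L) dx = 0 for j + l even and −4jlL²/(π²(j² − l²)²) for j + l odd, ∫x²·sin(jπx/L)·sin(lπx/L) dx = (−1)^(j+l)·4jlL³/(π²(j² − l²)²); higher powers the same way via product-to-sum and parts. d²/dx² sin(jπx/L) = −(jπ/L)²·sin(jπx/L); on 0 ≤ x ≤ L, ∫sin²(jπx/L) dx = L/2 and ∫sin(jπx/L)·sin(lπx/L) dx = 0 for j ≠ l, so only diagonal terms survive in ∫|φ|² and ∫φ·φ″; ∫φ·φ′ dx = [φ²/2] between the walls = 0.
Normalization: ∫|φ|² dx = 8.7619.
⟨x⟩ = 2.4746, ⟨x²⟩ = 7.2989 ⇒ Δx = 1.0840.
⟨p⟩ = 0.0000, ⟨p²⟩ = 31.334 ⇒ Δp = 5.5977.
Δx·Δp = 6.0681.

6.068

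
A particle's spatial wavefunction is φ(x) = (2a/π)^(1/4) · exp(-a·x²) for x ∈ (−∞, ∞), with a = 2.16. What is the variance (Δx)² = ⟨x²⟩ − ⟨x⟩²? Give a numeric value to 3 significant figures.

Compute ⟨x⟩ and ⟨x²⟩ separately, then (Δx)² = ⟨x²⟩ − ⟨x⟩².
Gaussian moments: ∫x^(2j)·e^(−2ax²) dx = (2j−1)!!/(4a)^j · √(π/(2a)), odd powers integrate to 0; here √(π/(2a)) = 0.85277.
⟨x⟩ = 0.0000 and ⟨x²⟩ = 0.11574.
(Δx)² = 0.11574 − (0.0000)² = 0.11574.

0.116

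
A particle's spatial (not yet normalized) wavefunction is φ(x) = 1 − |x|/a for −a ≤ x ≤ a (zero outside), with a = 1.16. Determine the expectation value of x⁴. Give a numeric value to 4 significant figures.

0.05173

⟨x⁴⟩ = ∫ x⁴·|φ|² dx / ∫|φ|² dx (integrals over the domain).
φ is even, so ∫ over [−a, a] = 2∫₀ᵃ with φ = 1 − x/a there: ∫₀ᵃ (1 − x/a)² dx = a/3, ∫₀ᵃ x²(1 − x/a)² dx = a³/30, ∫₀ᵃ x⁴(1 − x/a)² dx = a⁵/105.
State is unnormalized: ∫|φ|² dx = 0.77333, and ∫φ*·x⁴·φ dx = 0.040007, so ⟨x⁴⟩ = 0.040007 / 0.77333.
⟨x⁴⟩ = 0.051733.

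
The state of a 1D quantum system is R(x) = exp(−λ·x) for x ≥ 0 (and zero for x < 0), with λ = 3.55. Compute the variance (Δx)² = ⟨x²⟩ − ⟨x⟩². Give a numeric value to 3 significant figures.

Compute ⟨x⟩ and ⟨x²⟩ separately, then (Δx)² = ⟨x²⟩ − ⟨x⟩².
Every integrand reduces to terms xʲ·e^(−2λx) on [0, ∞); use ∫₀^∞ xʲ·e^(−2λx) dx = j!/(2λ)^(j+1).
Normalization: ∫|R|² dx = 0.14085.
⟨x⟩ = 0.14085 and ⟨x²⟩ = 0.039675.
(Δx)² = 0.039675 − (0.14085)² = 0.019837.

0.0198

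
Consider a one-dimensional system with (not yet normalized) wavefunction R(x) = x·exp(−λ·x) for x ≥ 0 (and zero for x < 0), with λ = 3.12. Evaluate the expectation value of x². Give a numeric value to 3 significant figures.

⟨x²⟩ = ∫ x²·|R|² dx / ∫|R|² dx (integrals over the domain).
Every integrand reduces to terms xʲ·e^(−2λx) on [0, ∞); use ∫₀^∞ xʲ·e^(−2λx) dx = j!/(2λ)^(j+1).
State is unnormalized: ∫|R|² dx = 0.0082314, and ∫R*·x²·R dx = 0.0025368, so ⟨x²⟩ = 0.0025368 / 0.0082314.
⟨x²⟩ = 0.30819.

0.308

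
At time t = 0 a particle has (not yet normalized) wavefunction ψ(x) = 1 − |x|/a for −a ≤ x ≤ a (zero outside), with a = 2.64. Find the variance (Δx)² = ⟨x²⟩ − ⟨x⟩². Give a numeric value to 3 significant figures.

Compute ⟨x⟩ and ⟨x²⟩ separately, then (Δx)² = ⟨x²⟩ − ⟨x⟩².
ψ is even, so ∫ over [−a, a] = 2∫₀ᵃ with ψ = 1 − x/a there: ∫₀ᵃ (1 − x/a)² dx = a/3, ∫₀ᵃ x²(1 − x/a)² dx = a³/30, ∫₀ᵃ x⁴(1 − x/a)² dx = a⁵/105.
Normalization: ∫|ψ|² dx = 1.7600.
⟨x⟩ = 0.0000 and ⟨x²⟩ = 0.69696.
(Δx)² = 0.69696 − (0.0000)² = 0.69696.

0.697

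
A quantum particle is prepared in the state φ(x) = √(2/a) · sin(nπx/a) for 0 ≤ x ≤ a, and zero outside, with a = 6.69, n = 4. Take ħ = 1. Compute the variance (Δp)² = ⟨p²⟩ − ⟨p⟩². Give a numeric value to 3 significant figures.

Compute ⟨p⟩ and ⟨p²⟩ separately; (Δp)² = ⟨p²⟩ − ⟨p⟩².
d/dx sin(nπx/a) = (nπ/a)·cos(nπx/a) and d²/dx² sin(nπx/a) = −(nπ/a)²·sin(nπx/a); on 0 ≤ x ≤ a, ∫sin²(nπx/a) dx = a/2 and ∫sin(nπx/a)·cos(nπx/a) dx = 0.
⟨p⟩ = 0.0000 and ⟨p²⟩ = 3.5283.
(Δp)² = 3.5283 − (0.0000)² = 3.5283.

3.53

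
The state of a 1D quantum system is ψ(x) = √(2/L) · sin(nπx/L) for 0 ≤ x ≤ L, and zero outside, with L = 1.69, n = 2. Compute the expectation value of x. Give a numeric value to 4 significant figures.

0.8450

⟨x⟩ = ∫ x·|ψ|² dx (integrals over the domain).
With sin²θ = (1 − cos2θ)/2 on 0 ≤ x ≤ L: ∫sin²(nπx/L) dx = L/2, ∫x·sin²(nπx/L) dx = L²/4, ∫x²·sin²(nπx/L) dx = L³·(1/6 − 1/(4n²π²)); higher powers xᵏ the same way, integrating xᵏ·cos(2nπx/L) by parts.
⟨x⟩ = 0.84500.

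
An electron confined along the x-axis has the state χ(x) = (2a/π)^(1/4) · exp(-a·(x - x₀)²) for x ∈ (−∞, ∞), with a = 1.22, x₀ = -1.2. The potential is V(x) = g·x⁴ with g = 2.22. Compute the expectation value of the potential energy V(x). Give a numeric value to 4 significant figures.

8.814

⟨V⟩ = ∫ V(x)·|χ|² dx.
Gaussian moments (u = x − x₀): ∫u^(2j)·e^(−2au²) du = (2j−1)!!/(4a)^j · √(π/(2a)), odd powers integrate to 0; here √(π/(2a)) = 1.1347.
⟨V⟩ = 8.8135.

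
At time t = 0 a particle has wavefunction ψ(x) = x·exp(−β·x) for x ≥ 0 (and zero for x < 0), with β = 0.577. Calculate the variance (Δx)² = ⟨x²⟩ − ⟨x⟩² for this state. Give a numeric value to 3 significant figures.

Compute ⟨x⟩ and ⟨x²⟩ separately, then (Δx)² = ⟨x²⟩ − ⟨x⟩².
Every integrand reduces to terms xʲ·e^(−2βx) on [0, ∞); use ∫₀^∞ xʲ·e^(−2βx) dx = j!/(2β)^(j+1).
Normalization: ∫|ψ|² dx = 1.3014.
⟨x⟩ = 2.5997 and ⟨x²⟩ = 9.0109.
(Δx)² = 9.0109 − (2.5997)² = 2.2527.

2.25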